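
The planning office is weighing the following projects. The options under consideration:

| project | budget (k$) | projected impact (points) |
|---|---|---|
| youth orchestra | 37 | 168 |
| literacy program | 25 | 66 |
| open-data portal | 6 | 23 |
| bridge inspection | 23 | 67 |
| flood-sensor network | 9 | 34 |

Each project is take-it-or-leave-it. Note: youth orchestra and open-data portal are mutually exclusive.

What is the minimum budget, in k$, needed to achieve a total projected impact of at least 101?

Look for the lowest-budget combination reaching 101.
Taking bridge inspection + flood-sensor network gives 101 (≥ 101) for 32 k$.
Any bundle with less than 32 k$ falls short of 101.

32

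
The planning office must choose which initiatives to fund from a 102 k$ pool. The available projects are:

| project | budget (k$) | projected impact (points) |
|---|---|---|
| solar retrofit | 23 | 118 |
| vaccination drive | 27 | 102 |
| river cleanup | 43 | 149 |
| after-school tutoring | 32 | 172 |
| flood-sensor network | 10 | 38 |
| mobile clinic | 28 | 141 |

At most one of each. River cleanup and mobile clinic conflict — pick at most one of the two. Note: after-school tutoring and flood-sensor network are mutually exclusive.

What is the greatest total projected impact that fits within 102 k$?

Best packing: solar retrofit + river cleanup + after-school tutoring — 98 k$, 439 total.
An exhaustive check of the 64 subsets confirms 439.

439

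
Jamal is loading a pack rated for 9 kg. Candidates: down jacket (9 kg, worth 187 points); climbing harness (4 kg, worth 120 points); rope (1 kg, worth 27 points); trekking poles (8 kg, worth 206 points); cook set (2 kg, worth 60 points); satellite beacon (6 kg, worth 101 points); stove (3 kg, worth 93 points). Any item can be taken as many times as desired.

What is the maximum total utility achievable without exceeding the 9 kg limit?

Ranking by ratio (utility/kg): stove 31.00, climbing harness 30.00, cook set 30.00, rope 27.00.
Taking 3×stove: 9 kg used, 279 in utility.
No other feasible combination exceeds 279.

279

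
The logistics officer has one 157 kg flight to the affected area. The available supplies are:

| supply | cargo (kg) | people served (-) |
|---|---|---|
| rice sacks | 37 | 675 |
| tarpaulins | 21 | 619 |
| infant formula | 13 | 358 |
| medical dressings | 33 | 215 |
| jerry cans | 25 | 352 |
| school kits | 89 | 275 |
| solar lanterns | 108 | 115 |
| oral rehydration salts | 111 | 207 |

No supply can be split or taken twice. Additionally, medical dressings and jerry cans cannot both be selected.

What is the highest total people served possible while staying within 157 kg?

Rice sacks + tarpaulins + infant formula + jerry cans uses 96 of the 157 kg and totals 2004.
Nothing else feasible within 157 kg beats 2004.

2004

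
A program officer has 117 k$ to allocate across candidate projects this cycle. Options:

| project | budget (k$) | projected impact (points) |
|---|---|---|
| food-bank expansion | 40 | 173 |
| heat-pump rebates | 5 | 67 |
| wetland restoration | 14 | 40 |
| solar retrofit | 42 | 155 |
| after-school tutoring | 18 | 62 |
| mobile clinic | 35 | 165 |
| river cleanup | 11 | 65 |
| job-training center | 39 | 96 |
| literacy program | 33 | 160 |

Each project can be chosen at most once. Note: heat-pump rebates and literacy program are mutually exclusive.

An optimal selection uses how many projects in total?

Optimal total is 532.
One optimal bundle: food-bank expansion + heat-pump rebates + after-school tutoring + mobile clinic + river cleanup (109 k$).
Every optimal selection uses 5 projects.

5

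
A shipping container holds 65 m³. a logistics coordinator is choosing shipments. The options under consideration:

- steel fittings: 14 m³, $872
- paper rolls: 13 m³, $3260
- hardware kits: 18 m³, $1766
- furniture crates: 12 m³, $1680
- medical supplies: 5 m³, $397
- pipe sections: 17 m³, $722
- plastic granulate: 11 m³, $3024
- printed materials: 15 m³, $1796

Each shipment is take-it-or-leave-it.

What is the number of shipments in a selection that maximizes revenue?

5

Best achievable revenue is 10632.
For example steel fittings + paper rolls + furniture crates + plastic granulate + printed materials achieves it, using 65 m³.
All optima have 5 shipments.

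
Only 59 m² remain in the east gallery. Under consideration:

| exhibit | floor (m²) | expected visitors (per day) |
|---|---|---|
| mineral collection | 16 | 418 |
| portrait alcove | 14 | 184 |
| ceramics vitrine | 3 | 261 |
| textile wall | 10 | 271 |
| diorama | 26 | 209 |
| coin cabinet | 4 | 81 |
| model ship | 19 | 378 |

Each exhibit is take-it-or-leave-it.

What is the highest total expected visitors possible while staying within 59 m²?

Density check — ceramics vitrine 87.00, textile wall 27.10, mineral collection 26.12, coin cabinet 20.25 are the best per m².
The ratio ordering already packs tightly: mineral collection + ceramics vitrine + textile wall + coin cabinet + model ship, 52 m², 1409.
That's the maximum — no swap from here does better than 1409.

1409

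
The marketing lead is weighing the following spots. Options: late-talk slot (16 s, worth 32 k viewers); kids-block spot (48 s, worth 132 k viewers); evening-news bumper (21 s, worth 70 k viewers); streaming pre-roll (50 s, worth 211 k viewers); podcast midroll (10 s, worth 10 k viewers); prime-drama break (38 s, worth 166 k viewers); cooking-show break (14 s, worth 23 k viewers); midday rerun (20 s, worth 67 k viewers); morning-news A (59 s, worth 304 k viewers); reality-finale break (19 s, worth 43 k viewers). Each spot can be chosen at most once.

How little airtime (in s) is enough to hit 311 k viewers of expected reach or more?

69

Minimise s subject to total expected reach ≥ 311.
podcast midroll + morning-news A: 314 expected reach at 69 s.
No combination under 69 s hits 311.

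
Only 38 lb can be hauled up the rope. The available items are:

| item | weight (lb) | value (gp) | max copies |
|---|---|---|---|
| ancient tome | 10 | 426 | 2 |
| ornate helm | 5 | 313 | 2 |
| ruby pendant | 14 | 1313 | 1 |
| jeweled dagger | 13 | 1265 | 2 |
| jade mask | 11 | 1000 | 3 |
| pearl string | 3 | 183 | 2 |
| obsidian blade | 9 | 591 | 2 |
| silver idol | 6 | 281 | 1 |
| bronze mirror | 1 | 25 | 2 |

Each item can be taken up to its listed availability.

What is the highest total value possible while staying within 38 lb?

Greedy by ratio would take 2×jeweled dagger + jade mask + bronze mirror: 38 lb used, total 3555.
The 14 lb tied up in jeweled dagger and bronze mirror is better spent on ruby pendant — total rises to 3578 (38 lb).
That's the maximum — no swap from here does better than 3578.

3578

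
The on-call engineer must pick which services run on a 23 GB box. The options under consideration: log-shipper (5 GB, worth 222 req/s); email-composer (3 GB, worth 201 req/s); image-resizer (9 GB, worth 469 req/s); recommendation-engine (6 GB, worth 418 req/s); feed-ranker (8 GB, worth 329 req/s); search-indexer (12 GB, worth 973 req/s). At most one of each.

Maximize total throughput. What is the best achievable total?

1613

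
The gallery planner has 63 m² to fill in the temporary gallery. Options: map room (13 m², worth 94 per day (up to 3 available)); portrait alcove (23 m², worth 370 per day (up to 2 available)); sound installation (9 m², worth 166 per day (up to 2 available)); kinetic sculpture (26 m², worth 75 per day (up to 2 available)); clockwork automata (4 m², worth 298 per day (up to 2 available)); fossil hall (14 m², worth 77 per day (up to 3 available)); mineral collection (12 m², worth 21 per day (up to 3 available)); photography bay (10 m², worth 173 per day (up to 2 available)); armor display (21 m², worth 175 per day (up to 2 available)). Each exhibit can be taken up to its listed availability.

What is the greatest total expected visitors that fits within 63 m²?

Density check — clockwork automata 74.50, sound installation 18.44, photography bay 17.30, portrait alcove 16.09 are the best per m².
Taking the top-ratio exhibits first gives map room + 2×sound installation + 2×clockwork automata + 2×photography bay for 1368 (59 m²).
The 42 m² tied up in map room and sound installation and 2×photography bay is better spent on 2×portrait alcove — total rises to 1502 (63 m²).
That's the maximum — no swap from here does better than 1502.

1502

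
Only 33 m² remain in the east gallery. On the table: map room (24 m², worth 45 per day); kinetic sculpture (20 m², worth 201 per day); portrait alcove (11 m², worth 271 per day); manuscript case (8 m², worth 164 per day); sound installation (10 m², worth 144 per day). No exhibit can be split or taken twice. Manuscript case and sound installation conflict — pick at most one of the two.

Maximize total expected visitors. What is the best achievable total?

Best packing: kinetic sculpture + portrait alcove — 31 m², 472 total.

472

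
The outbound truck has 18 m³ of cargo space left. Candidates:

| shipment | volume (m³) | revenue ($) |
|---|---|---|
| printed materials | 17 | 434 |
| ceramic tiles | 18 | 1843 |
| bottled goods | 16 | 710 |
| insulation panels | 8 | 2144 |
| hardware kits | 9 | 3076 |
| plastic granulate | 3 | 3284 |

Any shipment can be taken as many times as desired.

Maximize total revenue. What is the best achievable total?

19704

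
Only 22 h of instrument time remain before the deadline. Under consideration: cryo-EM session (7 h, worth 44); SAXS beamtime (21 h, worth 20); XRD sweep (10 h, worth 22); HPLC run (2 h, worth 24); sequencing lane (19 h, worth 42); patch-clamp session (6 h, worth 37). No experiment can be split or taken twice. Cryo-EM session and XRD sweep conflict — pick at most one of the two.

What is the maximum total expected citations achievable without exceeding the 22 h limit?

Best packing: cryo-EM session + HPLC run + patch-clamp session — 15 h, 105 total.
Nothing else feasible within 22 h beats 105.

105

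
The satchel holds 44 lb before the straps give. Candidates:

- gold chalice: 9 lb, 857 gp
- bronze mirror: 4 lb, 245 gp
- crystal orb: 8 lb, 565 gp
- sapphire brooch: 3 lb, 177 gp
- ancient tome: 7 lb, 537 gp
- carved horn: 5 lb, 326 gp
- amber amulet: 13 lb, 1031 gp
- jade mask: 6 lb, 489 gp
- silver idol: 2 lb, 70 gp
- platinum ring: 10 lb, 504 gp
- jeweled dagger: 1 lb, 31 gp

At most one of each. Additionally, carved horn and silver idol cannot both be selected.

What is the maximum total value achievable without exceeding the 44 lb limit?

3510

Best packing: gold chalice + crystal orb + ancient tome + amber amulet + jade mask + jeweled dagger — 44 lb, 3510 total.
Every other selection either busts 44 lb or breaks a pairing rule or fails to beat 3510.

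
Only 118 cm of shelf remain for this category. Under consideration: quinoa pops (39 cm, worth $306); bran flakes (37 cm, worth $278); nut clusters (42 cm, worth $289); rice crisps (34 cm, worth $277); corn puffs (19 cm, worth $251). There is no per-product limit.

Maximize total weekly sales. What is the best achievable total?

1506

6×corn puffs uses 114 of the 118 cm and totals 1506.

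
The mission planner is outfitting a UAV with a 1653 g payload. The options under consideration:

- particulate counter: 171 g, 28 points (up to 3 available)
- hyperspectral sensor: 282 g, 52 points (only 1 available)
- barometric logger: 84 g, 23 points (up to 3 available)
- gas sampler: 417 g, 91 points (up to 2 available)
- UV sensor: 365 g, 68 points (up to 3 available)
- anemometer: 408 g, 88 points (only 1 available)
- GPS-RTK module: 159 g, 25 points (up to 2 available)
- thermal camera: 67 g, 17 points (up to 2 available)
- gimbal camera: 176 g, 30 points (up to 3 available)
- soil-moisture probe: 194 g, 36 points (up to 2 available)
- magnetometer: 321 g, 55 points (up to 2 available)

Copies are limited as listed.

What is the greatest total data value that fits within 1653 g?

373

The ratio ordering already packs tightly: 3×barometric logger + 2×gas sampler + anemometer + 2×thermal camera, 1628 g, 373.
No other feasible combination exceeds 373.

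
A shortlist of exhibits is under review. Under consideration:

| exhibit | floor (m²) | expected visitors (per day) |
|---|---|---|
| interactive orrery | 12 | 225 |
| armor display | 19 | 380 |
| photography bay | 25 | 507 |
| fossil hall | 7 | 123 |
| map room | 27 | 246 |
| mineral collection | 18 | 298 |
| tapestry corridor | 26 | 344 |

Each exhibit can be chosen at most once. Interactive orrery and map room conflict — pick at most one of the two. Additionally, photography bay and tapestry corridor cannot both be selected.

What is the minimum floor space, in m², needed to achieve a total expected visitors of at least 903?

49

Minimise m² subject to total expected visitors ≥ 903.
interactive orrery + armor display + mineral collection reaches 903 using 49 m².
Any bundle with less than 49 m² falls short of 903.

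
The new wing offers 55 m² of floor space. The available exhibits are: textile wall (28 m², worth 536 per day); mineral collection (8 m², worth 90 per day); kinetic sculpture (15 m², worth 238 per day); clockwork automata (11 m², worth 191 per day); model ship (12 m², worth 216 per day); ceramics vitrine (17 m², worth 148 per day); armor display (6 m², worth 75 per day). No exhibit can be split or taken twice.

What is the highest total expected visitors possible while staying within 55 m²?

990

By expected visitors per m²: textile wall 19.14, model ship 18.00, clockwork automata 17.36 lead.
Filling by ratio: textile wall + clockwork automata + model ship for 943, with 4 m² left unused.
Replace clockwork automata with kinetic sculpture: the trade gains 47 net, giving 990 at 55 m².
Next best is textile wall + kinetic sculpture + clockwork automata at 965 (54 m²) — short by 25.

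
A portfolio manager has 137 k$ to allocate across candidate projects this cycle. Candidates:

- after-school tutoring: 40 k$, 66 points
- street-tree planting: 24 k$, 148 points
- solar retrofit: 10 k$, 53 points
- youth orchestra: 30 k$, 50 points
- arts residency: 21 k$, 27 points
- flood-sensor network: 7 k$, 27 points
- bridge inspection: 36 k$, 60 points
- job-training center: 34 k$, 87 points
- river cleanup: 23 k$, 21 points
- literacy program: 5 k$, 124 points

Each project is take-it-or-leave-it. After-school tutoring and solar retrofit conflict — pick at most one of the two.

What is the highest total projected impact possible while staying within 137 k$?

526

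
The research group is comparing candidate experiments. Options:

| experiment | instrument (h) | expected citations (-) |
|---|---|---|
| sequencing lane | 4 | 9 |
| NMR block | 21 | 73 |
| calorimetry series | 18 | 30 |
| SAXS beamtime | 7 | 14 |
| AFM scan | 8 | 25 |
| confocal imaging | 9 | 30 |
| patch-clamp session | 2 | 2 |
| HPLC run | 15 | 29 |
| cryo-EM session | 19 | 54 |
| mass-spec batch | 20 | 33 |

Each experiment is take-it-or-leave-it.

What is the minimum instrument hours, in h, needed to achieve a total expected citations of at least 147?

48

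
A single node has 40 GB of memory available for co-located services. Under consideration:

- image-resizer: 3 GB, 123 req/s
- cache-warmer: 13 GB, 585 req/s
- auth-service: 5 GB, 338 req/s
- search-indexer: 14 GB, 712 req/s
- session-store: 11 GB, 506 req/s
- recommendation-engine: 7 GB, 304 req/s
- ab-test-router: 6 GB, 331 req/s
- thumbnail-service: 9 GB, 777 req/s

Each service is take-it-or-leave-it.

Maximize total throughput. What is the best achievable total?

The ratio heuristic lands on image-resizer + auth-service + search-indexer + ab-test-router + thumbnail-service (2281) but leaves 3 GB idle.
Dropping image-resizer and search-indexer frees 17 GB; slotting in cache-warmer + recommendation-engine (20 GB) lifts the total to 2335 at 40 GB.
Runner-up auth-service + search-indexer + session-store + thumbnail-service tops out at 2333.

2335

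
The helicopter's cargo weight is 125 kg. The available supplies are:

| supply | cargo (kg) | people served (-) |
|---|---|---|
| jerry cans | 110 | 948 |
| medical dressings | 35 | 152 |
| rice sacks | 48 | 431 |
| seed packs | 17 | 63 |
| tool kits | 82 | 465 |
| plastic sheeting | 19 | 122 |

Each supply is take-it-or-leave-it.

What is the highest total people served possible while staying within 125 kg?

948

Taking the top-ratio supplies first gives medical dressings + rice sacks + seed packs + plastic sheeting for 768 (119 kg).
Using the slack differently, jerry cans comes to 948 at 110 kg.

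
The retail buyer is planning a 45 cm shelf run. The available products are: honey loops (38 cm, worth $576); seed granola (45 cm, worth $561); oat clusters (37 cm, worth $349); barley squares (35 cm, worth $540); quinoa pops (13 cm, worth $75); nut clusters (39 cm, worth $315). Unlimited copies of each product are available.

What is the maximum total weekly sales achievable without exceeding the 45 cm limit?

Taking the top-ratio products first gives barley squares for 540 (35 cm).
Replace barley squares with honey loops: the trade gains 36 net, giving 576 at 38 cm.
The spare 7 cm is too small for any remaining product, and no exchange beats 576.

576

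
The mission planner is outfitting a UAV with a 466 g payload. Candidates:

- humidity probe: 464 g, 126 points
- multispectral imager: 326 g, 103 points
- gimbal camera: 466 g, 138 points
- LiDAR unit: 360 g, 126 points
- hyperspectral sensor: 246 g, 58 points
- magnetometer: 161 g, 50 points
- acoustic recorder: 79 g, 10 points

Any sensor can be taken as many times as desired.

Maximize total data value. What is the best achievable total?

138

By data value per g: LiDAR unit 0.35, multispectral imager 0.32, magnetometer 0.31, gimbal camera 0.30 lead.
Filling by ratio: LiDAR unit + acoustic recorder for 136, with 27 g left unused.
Replace LiDAR unit and acoustic recorder with gimbal camera: the trade gains 2 net, giving 138 at 466 g.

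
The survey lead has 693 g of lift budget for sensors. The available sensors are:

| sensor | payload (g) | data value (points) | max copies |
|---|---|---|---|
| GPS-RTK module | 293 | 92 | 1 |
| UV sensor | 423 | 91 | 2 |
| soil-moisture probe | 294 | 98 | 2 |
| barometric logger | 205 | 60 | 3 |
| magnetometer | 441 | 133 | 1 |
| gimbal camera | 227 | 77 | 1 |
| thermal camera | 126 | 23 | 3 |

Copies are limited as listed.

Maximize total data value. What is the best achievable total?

210

Greedy by ratio would take soil-moisture probe + gimbal camera + thermal camera: 647 g used, total 198.
The 420 g tied up in soil-moisture probe and thermal camera is better spent on magnetometer — total rises to 210 (668 g).
No other feasible combination exceeds 210.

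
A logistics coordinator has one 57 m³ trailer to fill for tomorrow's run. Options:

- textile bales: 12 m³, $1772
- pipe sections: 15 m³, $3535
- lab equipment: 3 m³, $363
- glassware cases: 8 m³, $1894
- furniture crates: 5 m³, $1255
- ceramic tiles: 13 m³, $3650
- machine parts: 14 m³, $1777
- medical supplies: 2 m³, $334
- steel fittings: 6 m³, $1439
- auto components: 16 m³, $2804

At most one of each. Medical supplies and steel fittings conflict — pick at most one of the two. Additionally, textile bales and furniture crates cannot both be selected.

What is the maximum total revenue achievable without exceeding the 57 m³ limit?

By revenue per m³: ceramic tiles 280.77, furniture crates 251.00, steel fittings 239.83 lead.
Taking pipe sections + glassware cases + furniture crates + ceramic tiles + auto components: 57 m³ used, 13138 in revenue.

13138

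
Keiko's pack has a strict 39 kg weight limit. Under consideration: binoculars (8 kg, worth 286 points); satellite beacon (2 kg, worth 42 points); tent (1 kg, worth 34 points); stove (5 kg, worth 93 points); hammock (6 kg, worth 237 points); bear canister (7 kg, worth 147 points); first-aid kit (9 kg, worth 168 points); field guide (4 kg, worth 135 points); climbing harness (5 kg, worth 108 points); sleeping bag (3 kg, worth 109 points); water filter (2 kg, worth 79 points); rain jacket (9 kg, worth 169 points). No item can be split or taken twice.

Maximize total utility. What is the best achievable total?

Best packing: binoculars + satellite beacon + tent + hammock + bear canister + field guide + climbing harness + sleeping bag + water filter — 38 kg, 1177 total.
An exhaustive check of the 4096 subsets confirms 1177.

1177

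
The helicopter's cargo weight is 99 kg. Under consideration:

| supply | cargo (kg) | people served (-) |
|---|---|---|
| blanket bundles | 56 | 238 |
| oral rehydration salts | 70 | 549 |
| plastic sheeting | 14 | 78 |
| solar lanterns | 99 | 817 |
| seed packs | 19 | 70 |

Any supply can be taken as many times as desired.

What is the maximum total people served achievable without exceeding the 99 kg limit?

817

Density check — solar lanterns 8.25, oral rehydration salts 7.84, plastic sheeting 5.57 are the best per kg.
Solar lanterns uses 99 of the 99 kg and totals 817.
Nothing else within 99 kg beats 817.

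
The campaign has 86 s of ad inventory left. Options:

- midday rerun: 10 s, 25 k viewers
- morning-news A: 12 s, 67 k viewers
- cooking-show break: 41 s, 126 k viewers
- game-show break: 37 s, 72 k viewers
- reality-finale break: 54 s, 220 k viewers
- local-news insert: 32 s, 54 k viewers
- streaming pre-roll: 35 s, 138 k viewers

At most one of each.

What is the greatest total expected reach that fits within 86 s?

312

Best packing: midday rerun + morning-news A + reality-finale break — 76 s, 312 total.
The spare 10 s is too small for any remaining spot, and no exchange beats 312.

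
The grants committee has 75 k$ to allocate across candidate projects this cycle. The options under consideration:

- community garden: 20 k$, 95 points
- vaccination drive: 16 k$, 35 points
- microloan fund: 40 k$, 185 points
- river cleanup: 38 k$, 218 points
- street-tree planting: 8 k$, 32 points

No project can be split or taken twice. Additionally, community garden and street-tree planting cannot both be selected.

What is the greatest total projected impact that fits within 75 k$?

Best packing: community garden + vaccination drive + river cleanup — 74 k$, 348 total.
The closest alternative, community garden + river cleanup, reaches only 313.

348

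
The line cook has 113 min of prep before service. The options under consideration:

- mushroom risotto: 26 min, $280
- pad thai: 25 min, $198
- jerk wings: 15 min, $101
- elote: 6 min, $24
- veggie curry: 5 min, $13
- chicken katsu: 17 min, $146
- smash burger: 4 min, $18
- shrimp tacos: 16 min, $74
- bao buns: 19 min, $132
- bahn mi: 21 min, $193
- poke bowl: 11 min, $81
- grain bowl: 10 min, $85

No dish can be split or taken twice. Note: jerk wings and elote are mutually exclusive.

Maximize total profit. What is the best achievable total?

The ratio ordering already packs tightly: mushroom risotto + pad thai + chicken katsu + bahn mi + poke bowl + grain bowl, 110 min, 983.

983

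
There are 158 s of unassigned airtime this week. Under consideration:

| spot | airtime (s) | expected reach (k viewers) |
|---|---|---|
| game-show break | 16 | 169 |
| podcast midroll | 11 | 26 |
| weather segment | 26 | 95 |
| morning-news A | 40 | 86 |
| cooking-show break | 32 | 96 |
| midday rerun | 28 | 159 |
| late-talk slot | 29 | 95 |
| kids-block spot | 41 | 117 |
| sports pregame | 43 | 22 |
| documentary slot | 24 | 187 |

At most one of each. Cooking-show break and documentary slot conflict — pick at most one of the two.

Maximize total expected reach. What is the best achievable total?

753

By expected reach per s: game-show break 10.56, documentary slot 7.79, midday rerun 5.68, weather segment 3.65 lead.
Best packing: game-show break + podcast midroll + weather segment + midday rerun + kids-block spot + documentary slot — 146 s, 753 total.
Every other selection either busts 158 s or breaks a pairing rule or fails to beat 753.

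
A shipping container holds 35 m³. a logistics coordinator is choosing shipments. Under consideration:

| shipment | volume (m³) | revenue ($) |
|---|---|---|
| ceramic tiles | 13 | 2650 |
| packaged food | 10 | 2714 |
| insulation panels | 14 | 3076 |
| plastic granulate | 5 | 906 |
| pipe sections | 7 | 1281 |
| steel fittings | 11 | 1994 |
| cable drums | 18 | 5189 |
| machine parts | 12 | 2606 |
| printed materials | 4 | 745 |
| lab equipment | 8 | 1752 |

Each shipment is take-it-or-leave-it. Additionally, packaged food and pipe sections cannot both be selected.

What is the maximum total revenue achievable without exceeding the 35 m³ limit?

8809

The ratio heuristic lands on packaged food + cable drums + printed materials (8648) but leaves 3 m³ idle.
Replace printed materials with plastic granulate: the trade gains 161 net, giving 8809 at 33 m³.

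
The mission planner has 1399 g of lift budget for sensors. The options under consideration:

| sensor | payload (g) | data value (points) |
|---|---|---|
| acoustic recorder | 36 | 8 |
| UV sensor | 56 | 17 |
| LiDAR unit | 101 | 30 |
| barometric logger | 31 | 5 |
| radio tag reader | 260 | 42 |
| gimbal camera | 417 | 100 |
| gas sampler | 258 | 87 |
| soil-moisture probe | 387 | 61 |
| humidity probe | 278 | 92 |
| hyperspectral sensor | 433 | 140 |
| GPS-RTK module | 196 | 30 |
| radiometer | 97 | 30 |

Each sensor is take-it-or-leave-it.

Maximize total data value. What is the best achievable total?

419

The ratio heuristic lands on acoustic recorder + UV sensor + LiDAR unit + barometric logger + gas sampler + humidity probe + hyperspectral sensor + radiometer (409) but leaves 109 g idle.
A better packing is gimbal camera + gas sampler + humidity probe + hyperspectral sensor: 1386 g, total 419.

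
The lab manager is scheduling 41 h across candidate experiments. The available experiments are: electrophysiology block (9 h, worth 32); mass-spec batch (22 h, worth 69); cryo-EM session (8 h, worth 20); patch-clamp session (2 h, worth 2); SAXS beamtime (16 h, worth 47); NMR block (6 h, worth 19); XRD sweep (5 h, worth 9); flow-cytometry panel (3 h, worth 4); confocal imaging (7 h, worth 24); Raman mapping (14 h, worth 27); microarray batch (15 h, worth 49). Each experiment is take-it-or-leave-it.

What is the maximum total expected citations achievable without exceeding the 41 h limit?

129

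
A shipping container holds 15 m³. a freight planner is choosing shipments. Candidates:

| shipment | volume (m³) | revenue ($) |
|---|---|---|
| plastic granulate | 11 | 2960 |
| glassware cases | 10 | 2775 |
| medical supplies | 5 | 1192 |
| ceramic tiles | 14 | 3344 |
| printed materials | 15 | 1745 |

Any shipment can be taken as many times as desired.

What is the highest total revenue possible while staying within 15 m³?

3967

The ratio ordering already packs tightly: glassware cases + medical supplies, 15 m³, 3967.
No other feasible combination exceeds 3967.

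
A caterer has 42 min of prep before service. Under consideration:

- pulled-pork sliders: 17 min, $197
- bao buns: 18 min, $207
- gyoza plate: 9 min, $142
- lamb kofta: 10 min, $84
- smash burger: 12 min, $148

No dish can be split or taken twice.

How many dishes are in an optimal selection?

3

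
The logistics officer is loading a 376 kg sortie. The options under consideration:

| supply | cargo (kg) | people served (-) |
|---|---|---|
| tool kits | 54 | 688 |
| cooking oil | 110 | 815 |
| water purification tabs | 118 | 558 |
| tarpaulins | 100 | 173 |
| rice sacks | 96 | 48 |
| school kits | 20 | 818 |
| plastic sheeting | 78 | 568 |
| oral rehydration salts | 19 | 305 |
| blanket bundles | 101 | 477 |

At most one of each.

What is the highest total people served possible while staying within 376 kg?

Greedy by ratio would take tool kits + cooking oil + school kits + plastic sheeting + oral rehydration salts: 281 kg used, total 3194.
Dropping oral rehydration salts frees 19 kg; slotting in blanket bundles (101 kg) lifts the total to 3366 at 363 kg.
Runner-up tool kits + cooking oil + school kits + plastic sheeting + oral rehydration salts tops out at 3194.

3366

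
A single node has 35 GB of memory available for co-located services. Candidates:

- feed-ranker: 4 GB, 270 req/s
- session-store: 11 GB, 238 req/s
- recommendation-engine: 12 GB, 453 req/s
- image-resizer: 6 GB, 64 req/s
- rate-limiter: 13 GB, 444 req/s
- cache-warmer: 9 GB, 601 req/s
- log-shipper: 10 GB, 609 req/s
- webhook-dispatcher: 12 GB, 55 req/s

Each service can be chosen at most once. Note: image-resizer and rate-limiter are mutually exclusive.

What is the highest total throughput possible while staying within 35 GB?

1933

The ratio ordering already packs tightly: feed-ranker + recommendation-engine + cache-warmer + log-shipper, 35 GB, 1933.
Next best is feed-ranker + session-store + cache-warmer + log-shipper at 1718 (34 GB) — short by 215.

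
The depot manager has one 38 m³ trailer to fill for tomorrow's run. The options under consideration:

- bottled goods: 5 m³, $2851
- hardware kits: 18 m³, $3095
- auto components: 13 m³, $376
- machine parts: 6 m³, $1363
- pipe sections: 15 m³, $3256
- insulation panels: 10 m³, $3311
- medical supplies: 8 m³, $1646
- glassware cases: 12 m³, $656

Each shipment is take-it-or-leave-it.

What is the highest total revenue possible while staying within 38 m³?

11064

Ranking by ratio (revenue/m³): bottled goods 570.20, insulation panels 331.10, machine parts 227.17, pipe sections 217.07.
A density-first pass picks bottled goods + machine parts + pipe sections + insulation panels — 10781 at 36 m³.
Dropping machine parts frees 6 m³; slotting in medical supplies (8 m³) lifts the total to 11064 at 38 m³.
The closest alternative, bottled goods + machine parts + pipe sections + insulation panels, reaches only 10781.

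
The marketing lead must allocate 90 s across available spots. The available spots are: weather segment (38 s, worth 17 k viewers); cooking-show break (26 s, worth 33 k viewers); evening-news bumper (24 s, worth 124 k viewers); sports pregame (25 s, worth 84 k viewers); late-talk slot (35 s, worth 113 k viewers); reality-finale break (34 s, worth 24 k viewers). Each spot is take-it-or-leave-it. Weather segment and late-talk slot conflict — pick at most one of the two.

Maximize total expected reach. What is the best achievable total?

Best packing: evening-news bumper + sports pregame + late-talk slot — 84 s, 321 total.

321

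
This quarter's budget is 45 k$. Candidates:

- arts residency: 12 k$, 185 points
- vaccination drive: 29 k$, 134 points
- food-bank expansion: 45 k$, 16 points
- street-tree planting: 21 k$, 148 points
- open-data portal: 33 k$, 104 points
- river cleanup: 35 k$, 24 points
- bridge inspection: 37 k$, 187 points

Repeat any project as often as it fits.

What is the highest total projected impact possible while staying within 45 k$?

555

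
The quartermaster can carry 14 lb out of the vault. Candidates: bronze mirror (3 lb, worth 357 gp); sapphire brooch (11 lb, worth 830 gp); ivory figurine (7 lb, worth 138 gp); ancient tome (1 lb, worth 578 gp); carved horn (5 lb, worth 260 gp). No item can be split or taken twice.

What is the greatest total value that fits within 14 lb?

1408

Greedy by ratio would take bronze mirror + ancient tome + carved horn: 9 lb used, total 1195.
Replace bronze mirror and carved horn with sapphire brooch: the trade gains 213 net, giving 1408 at 12 lb.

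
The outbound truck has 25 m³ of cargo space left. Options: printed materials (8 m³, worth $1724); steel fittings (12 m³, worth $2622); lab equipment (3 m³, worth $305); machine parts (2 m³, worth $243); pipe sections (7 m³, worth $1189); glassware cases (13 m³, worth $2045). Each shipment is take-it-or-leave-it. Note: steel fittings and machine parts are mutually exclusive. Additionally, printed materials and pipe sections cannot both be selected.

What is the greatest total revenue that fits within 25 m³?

Ranking by ratio (revenue/m³): steel fittings 218.50, printed materials 215.50, pipe sections 169.86.
Taking steel fittings + glassware cases: 25 m³ used, 4667 in revenue.

4667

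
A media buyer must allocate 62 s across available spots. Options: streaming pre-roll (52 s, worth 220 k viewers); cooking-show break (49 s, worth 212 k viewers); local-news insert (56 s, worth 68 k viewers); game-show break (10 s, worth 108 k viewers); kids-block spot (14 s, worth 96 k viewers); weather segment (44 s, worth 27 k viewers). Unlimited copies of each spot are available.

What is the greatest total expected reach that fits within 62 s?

The ratio ordering already packs tightly: 6×game-show break, 60 s, 648.
That's the maximum — no swap from here does better than 648.

648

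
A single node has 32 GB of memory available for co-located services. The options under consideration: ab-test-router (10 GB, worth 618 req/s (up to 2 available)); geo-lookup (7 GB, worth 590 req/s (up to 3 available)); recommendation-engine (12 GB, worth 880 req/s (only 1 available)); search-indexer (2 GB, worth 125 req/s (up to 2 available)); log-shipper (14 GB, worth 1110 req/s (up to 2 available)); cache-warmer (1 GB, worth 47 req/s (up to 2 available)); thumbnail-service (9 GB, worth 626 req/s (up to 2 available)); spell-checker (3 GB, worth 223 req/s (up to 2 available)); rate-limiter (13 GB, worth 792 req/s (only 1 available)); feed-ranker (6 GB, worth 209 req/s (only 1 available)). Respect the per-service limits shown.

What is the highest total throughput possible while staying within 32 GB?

A density-first pass picks 3×geo-lookup + 2×search-indexer + cache-warmer + 2×spell-checker — 2513 at 32 GB.
Replace geo-lookup and 2×search-indexer and spell-checker with log-shipper: the trade gains 47 net, giving 2560 at 32 GB.
No other feasible combination exceeds 2560.

2560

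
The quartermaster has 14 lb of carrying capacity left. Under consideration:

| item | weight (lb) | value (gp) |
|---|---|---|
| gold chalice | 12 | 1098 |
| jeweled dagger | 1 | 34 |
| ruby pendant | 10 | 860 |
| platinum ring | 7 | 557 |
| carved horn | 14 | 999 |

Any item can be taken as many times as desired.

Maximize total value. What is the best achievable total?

The ratio ordering already packs tightly: gold chalice + 2×jeweled dagger, 14 lb, 1166.
Every other selection either busts 14 lb or fails to beat 1166.

1166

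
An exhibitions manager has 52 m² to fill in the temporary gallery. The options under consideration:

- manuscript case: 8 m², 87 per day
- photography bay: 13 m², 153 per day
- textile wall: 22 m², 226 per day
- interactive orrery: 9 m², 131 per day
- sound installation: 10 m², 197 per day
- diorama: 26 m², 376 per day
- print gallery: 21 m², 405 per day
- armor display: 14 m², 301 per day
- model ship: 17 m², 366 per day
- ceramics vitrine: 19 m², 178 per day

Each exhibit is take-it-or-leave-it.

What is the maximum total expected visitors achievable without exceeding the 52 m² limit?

1072

Ranking by ratio (expected visitors/m²): model ship 21.53, armor display 21.50, sound installation 19.70, print gallery 19.29.
Taking the top-ratio exhibits first gives interactive orrery + sound installation + armor display + model ship for 995 (50 m²).
Dropping interactive orrery and sound installation frees 19 m²; slotting in print gallery (21 m²) lifts the total to 1072 at 52 m².
The closest alternative, interactive orrery + sound installation + armor display + model ship, reaches only 995.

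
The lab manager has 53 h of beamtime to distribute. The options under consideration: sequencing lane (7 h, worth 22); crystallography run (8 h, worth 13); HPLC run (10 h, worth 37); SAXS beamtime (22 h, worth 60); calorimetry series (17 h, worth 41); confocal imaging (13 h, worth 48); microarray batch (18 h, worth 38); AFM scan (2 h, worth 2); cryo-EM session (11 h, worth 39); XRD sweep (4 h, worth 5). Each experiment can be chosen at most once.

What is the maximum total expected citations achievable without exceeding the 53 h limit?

169

Greedy by ratio would take sequencing lane + crystallography run + HPLC run + confocal imaging + cryo-EM session + XRD sweep: 53 h used, total 164.
The 22 h tied up in crystallography run and HPLC run and XRD sweep is better spent on SAXS beamtime — total rises to 169 (53 h).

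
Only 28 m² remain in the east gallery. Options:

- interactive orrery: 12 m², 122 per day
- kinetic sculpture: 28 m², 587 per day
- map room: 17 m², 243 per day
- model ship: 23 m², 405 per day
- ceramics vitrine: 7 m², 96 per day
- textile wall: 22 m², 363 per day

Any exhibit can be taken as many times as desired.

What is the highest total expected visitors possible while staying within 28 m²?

587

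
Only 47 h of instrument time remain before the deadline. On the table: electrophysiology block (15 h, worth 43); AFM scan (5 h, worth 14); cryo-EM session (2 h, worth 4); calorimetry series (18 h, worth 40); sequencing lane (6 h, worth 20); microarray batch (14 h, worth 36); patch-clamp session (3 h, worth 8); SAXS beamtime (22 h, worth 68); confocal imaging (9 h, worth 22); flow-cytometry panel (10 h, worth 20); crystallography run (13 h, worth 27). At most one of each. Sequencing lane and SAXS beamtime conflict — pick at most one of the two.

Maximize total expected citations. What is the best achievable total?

137

Electrophysiology block + AFM scan + cryo-EM session + patch-clamp session + SAXS beamtime uses 47 of the 47 h and totals 137.
Every other selection either busts 47 h or breaks a pairing rule or fails to beat 137.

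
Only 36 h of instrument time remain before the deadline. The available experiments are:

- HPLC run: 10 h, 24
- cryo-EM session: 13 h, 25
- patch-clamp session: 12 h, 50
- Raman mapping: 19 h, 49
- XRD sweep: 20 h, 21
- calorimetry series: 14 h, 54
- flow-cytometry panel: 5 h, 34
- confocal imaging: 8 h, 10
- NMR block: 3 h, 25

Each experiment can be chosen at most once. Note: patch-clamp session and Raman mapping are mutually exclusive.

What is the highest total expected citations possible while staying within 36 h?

163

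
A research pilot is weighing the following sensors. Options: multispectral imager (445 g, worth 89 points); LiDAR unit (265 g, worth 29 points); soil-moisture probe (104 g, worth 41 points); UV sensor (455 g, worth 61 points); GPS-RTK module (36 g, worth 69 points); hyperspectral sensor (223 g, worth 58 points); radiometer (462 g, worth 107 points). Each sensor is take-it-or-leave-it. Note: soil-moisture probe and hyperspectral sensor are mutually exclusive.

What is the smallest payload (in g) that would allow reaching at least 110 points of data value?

Minimise g subject to total data value ≥ 110.
soil-moisture probe + GPS-RTK module reaches 110 using 140 g.
Below 140 g the best achievable stays under 110.

140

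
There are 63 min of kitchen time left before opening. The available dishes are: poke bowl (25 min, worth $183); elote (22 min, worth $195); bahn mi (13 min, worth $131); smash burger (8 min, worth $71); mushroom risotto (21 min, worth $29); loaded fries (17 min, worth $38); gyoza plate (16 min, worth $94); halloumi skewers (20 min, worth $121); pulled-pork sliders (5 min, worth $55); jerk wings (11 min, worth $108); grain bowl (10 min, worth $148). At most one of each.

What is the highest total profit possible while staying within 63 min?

637

A density-first pass picks bahn mi + smash burger + gyoza plate + pulled-pork sliders + jerk wings + grain bowl — 607 at 63 min.
The 24 min tied up in smash burger and gyoza plate is better spent on elote — total rises to 637 (61 min).
Next best is bahn mi + smash burger + gyoza plate + pulled-pork sliders + jerk wings + grain bowl at 607 (63 min) — short by 30.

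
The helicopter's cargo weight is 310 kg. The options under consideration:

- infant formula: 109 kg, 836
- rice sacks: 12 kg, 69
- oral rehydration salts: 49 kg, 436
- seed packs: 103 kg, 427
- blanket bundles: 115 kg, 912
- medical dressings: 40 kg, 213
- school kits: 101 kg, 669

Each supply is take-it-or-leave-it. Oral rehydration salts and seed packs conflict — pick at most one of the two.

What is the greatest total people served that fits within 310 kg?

2253

The ratio ordering already packs tightly: infant formula + rice sacks + oral rehydration salts + blanket bundles, 285 kg, 2253.
The spare 25 kg is too small for any remaining supply, and no feasible exchange beats 2253.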